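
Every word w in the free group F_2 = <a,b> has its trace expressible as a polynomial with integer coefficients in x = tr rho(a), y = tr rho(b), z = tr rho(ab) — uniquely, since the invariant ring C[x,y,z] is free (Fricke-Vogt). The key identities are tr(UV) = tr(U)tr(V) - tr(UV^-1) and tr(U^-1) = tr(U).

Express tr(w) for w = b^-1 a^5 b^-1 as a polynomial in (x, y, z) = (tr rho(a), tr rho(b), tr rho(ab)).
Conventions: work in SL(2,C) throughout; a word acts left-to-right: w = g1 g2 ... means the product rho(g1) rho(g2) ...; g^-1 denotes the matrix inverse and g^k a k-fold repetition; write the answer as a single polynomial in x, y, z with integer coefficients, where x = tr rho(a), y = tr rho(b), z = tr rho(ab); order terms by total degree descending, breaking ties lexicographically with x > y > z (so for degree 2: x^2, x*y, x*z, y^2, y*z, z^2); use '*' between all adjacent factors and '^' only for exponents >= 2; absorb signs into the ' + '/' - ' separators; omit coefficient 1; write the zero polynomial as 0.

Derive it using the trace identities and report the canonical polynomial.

next, trace(a^2) = trace(a)*trace(a) - trace(1)   [square of a] = x^2 - 2
and trace(a^3) = trace(a)*trace(a^2) - trace(a)   [square of a] = x^3 - 3*x
trace(a^4) = trace(a)*trace(a^3) - trace(a^2)   [square of a] = x^4 - 4*x^2 + 2
trace(a^5) = trace(a)*trace(a^4) - trace(a^3)   [square of a] = x^5 - 5*x^3 + 5*x
next, trace(b a^2) = trace(a)*trace(b a) - trace(b)   [square of a] = x*z - y
trace(a b a^2) = trace(a)*trace(b a^2) - trace(b a)   [square of a] = x^2*z - x*y - z
and trace(b a^4) = trace(a)*trace(a b a^2) - trace(a b a)   [square of a] = x^3*z - x^2*y - 2*x*z + y
trace(a^5 b) = trace(a)*trace(b a^4) - trace(b a^3)   [square of a] = x^4*z - x^3*y - 3*x^2*z + 2*x*y + z
next, trace(b^-1 a^5) = trace(a^5)*trace(b) - trace(a^5 b)   [inverse elimination on b] = x^5*y - x^4*z - 4*x^3*y + 3*x^2*z + 3*x*y - z
next, trace(b^-1 a^5 b^-1) = trace(b^-1 a^5)*trace(b) - trace(b^-1 a^5 b)   [inverse elimination on b] = x^5*y^2 - x^4*y*z - x^5 - 4*x^3*y^2 + 3*x^2*y*z + 5*x^3 + 3*x*y^2 - y*z - 5*x

x^5*y^2 - x^4*y*z - x^5 - 4*x^3*y^2 + 3*x^2*y*z + 5*x^3 + 3*x*y^2 - y*z - 5*x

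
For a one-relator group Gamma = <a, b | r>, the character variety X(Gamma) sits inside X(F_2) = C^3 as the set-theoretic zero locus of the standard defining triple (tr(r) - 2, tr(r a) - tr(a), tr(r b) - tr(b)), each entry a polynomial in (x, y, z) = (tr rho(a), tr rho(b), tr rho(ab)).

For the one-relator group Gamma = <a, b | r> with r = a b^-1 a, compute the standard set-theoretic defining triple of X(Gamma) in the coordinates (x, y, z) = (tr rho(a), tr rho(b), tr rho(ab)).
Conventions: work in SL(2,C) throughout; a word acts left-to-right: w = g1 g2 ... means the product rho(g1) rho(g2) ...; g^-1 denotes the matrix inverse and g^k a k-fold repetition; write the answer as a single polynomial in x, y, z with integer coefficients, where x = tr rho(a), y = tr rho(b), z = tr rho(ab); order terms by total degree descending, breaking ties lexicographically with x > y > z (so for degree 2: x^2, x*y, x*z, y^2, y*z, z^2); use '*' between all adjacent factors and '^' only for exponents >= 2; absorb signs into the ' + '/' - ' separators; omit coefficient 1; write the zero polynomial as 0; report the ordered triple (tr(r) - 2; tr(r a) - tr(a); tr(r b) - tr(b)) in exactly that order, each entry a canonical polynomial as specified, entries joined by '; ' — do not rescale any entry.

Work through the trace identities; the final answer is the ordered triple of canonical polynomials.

tr(a^2) = tr(a) tr(a) - tr(1)  (reduce the a square) = x^2 - 2
so tr(a^2 b) = tr(a) tr(b a) - tr(b)  (reduce the a square) = x*z - y
reduce: tr(a b^-1 a) = tr(a^2) tr(b) - tr(a^2 b)  (eliminate b^-1) = x^2*y - x*z - y
tr(a^3) = tr(a) tr(a^2) - tr(a)   [square of a] = x^3 - 3*x
reduce: tr(a^3 b) = tr(a) tr(b a^2) - tr(b a)   [square of a] = x^2*z - x*y - z
so tr(a b^-1 a^2) = tr(a^3) tr(b) - tr(a^3 b)   [inverse elimination on b] = x^3*y - x^2*z - 2*x*y + z
tr(a b a b) = tr(a b) tr(a b) - tr(1)  (split on a) = z^2 - 2
tr(a b^-1 a b) = tr(a b a) tr(b) - tr(a b a b)  (eliminate b^-1) = x*y*z - y^2 - z^2 + 2
assemble the triple (tr(r) - 2; tr(r a) - x; tr(r b) - y)

x^2*y - x*z - y - 2; x^3*y - x^2*z - 2*x*y - x + z; x*y*z - y^2 - z^2 - y + 2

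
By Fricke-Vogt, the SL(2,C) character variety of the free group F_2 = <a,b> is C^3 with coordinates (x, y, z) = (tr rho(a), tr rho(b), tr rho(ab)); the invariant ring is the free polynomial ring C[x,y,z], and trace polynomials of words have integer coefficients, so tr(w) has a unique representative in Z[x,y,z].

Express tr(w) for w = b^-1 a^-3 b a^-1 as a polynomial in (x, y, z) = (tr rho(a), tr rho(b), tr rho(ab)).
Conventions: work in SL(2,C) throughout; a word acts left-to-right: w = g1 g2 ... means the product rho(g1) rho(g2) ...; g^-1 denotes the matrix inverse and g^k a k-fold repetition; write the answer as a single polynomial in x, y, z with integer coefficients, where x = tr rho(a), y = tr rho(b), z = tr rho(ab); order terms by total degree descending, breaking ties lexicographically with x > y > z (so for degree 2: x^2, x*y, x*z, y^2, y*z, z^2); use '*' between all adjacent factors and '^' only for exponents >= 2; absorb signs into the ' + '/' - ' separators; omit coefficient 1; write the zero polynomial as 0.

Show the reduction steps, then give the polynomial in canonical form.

x^3*y*z - x^2*y^2 - x^2*z^2 - x*y*z + x^2 + y^2 + z^2 - 2

next, tr(a^-1 b) = tr(b) * tr(a) - tr(b a)  (eliminate a^-1) = x*y - z
and tr(a^-1 b a^-1) = tr(a^-1 b) * tr(a) - tr(a^-1 b a)  (eliminate a^-1) = x^2*y - x*z - y
and tr(a^-2 b a^-1) = tr(a^-1 b a^-1) * tr(a) - tr(a^-1 b)  (eliminate a^-1) = x^3*y - x^2*z - 2*x*y + z
and tr(b^2) = tr(b) * tr(b) - tr(1)  (reduce the b square) = y^2 - 2
tr(b^2 a) = tr(b) * tr(a b) - tr(a)  (reduce the b square) = y*z - x
and tr(b a^-1 b) = tr(b^2) * tr(a) - tr(b^2 a)  (eliminate a^-1) = x*y^2 - y*z - x
and tr(b a b a) = tr(a b) * tr(a b) - tr(1)  (split on a) = z^2 - 2
tr(b a^-1 b a) = tr(b a b) * tr(a) - tr(b a b a)  (eliminate a^-1) = x*y*z - x^2 - z^2 + 2
and tr(a^-1 b a^-1 b) = tr(b a^-1 b) * tr(a) - tr(b a^-1 b a)  (eliminate a^-1) = x^2*y^2 - 2*x*y*z + z^2 - 2
and tr(a^-2 b a^-1 b) = tr(a^-1 b a^-1 b) * tr(a) - tr(a^-1 b a^-1 b a)  (eliminate a^-1) = x^3*y^2 - 2*x^2*y*z - x*y^2 + x*z^2 + y*z - x
tr(a^-2 b a^-1 b^-1) = tr(a^-2 b a^-1) * tr(b) - tr(a^-2 b a^-1 b)  (eliminate b^-1) = x^2*y*z - x*y^2 - x*z^2 + x
and tr(a b a) = tr(a) * tr(b a) - tr(b)  (reduce the a square) = x*z - y
tr(b a b^-1 a) = tr(a b a) * tr(b) - tr(a b a b)  (eliminate b^-1) = x*y*z - y^2 - z^2 + 2
tr(b^-1 a^-1 b a) = tr(b a b^-1) * tr(a) - tr(b a b^-1 a)  (eliminate a^-1) = -x*y*z + x^2 + y^2 + z^2 - 2
next, tr(a^-1 b a^-1 b^-1) = tr(b^-1 a^-1 b) * tr(a) - tr(b^-1 a^-1 b a)  (eliminate a^-1) = x*y*z - y^2 - z^2 + 2
and tr(b^-1 a^-3 b a^-1) = tr(a^-2 b a^-1 b^-1) * tr(a) - tr(a^-2 b a^-1 b^-1 a)  (eliminate a^-1) = x^3*y*z - x^2*y^2 - x^2*z^2 - x*y*z + x^2 + y^2 + z^2 - 2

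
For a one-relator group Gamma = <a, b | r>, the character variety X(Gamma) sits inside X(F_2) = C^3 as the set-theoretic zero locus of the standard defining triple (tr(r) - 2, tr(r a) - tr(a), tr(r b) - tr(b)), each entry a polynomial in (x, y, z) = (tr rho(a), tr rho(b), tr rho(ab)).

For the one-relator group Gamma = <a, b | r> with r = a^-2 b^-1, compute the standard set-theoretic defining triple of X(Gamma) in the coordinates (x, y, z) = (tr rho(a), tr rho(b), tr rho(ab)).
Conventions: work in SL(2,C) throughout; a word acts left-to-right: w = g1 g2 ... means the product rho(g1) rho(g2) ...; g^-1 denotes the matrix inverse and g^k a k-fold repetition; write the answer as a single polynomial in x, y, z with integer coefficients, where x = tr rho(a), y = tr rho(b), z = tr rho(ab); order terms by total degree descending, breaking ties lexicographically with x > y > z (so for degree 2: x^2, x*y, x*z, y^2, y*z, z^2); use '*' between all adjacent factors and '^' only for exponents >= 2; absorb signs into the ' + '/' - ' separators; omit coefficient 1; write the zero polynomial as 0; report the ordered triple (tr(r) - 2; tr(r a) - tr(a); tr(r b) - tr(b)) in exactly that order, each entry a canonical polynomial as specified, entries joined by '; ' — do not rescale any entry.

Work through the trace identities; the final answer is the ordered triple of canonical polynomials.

next, tr(b^-1) = tr(b) = y
tr(b^-1 a) = tr(a) tr(b) - tr(a b)  (eliminate b^-1) = x*y - z
and tr(b^-1 a^-1) = tr(b^-1) tr(a) - tr(b^-1 a)  (eliminate a^-1) = z
next, tr(a^-2 b^-1) = tr(b^-1 a^-1) tr(a) - tr(b^-1)  (eliminate a^-1) = x*z - y
tr(a^-2) = tr(a^-1) tr(a) - tr(1)  (eliminate a^-1) = x^2 - 2
assemble the triple (tr(r) - 2; tr(r a) - x; tr(r b) - y)

x*z - y - 2; -x + z; x^2 - y - 2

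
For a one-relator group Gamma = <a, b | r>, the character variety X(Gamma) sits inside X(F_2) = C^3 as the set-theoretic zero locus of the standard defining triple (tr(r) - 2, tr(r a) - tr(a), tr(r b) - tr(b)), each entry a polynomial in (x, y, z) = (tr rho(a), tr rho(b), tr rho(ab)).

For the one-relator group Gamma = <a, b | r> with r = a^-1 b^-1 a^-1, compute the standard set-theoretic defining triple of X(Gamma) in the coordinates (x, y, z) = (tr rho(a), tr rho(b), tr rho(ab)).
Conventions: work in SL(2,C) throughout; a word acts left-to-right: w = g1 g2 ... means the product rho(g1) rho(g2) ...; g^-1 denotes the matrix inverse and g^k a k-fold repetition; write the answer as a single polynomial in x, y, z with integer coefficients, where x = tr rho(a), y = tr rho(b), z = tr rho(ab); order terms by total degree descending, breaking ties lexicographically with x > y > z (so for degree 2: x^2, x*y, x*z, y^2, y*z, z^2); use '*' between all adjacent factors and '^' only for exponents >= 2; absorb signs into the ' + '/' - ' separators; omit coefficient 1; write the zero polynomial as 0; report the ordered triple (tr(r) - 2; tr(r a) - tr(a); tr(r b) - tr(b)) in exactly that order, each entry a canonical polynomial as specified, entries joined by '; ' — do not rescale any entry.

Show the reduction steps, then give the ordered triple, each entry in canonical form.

x*z - y - 2; -x + z; x*y*z - y^2 - z^2 - y + 2

tr(a^-1) = tr(a) = x
apply: tr(a^-2) = tr(a^-1) * tr(a) - tr(1)   [inverse elimination on a] = x^2 - 2
apply: tr(b a^-1) = tr(b) * tr(a) - tr(b a)   [inverse elimination on a] = x*y - z
apply: tr(a^-2 b) = tr(b a^-1) * tr(a) - tr(b)   [inverse elimination on a] = x^2*y - x*z - y
tr(a^-1 b^-1 a^-1) = tr(a^-2) * tr(b) - tr(a^-2 b)   [inverse elimination on b] = x*z - y
tr(a b a b) = tr(b a) * tr(b a) - tr(1)   [split at a repeated b] = z^2 - 2
use: tr(b^-1 a b a) = tr(a b a) * tr(b) - tr(a b a b)   [inverse elimination on b] = x*y*z - y^2 - z^2 + 2
use: tr(b a^-1 b^-1 a) = tr(b^-1 a b) * tr(a) - tr(b^-1 a b a)   [inverse elimination on a] = -x*y*z + x^2 + y^2 + z^2 - 2
tr(a^-1 b^-1 a^-1 b) = tr(b a^-1 b^-1) * tr(a) - tr(b a^-1 b^-1 a)   [inverse elimination on a] = x*y*z - y^2 - z^2 + 2
assemble the triple (tr(r) - 2; tr(r a) - x; tr(r b) - y)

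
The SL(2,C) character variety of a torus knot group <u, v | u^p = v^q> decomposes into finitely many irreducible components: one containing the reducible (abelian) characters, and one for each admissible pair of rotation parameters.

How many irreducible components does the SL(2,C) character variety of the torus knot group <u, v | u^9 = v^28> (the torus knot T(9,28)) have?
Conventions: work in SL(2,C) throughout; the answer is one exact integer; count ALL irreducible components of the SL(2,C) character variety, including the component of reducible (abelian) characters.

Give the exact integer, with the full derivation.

In the torus knot group T(9,28), u^9 = v^28 is central, so an irreducible representation sends it to +I or -I (Schur).
So on each irreducible component the traces are pinned: tr(u) = 2*cos(pi*alpha/9) with 1 <= alpha <= 8, tr(v) = 2*cos(pi*beta/28) with 1 <= beta <= 27.
The two central values (-1)^alpha I and (-1)^beta I must be the same matrix, so alpha and beta share a parity.
Enumerate parity-matched pairs: 4*14 odd-odd plus 4*13 even-even gives 108.
Total: 108 irreducible-character components + 1 reducible (abelian) component = 109.

109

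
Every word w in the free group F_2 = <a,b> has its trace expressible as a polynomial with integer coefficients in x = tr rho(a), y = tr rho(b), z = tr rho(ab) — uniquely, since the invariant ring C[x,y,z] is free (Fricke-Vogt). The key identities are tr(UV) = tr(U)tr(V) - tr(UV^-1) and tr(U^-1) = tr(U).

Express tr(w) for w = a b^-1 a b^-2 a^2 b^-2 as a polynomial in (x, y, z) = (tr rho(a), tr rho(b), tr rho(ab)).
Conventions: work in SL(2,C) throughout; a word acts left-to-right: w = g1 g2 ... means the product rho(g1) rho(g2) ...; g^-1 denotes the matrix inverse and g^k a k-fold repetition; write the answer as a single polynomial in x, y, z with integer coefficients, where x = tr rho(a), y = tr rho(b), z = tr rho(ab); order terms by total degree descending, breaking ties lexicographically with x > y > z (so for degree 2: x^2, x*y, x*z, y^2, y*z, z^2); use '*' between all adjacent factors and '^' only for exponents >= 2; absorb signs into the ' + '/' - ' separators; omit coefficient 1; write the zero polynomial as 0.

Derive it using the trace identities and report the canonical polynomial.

x^4*y^5 - 3*x^3*y^4*z - 2*x^4*y^3 - x^2*y^5 + 3*x^2*y^3*z^2 + 4*x^3*y^2*z + 2*x*y^4*z - x*y^2*z^3 + x^4*y + 2*x^2*y^3 - 2*x^2*y*z^2 - y^3*z^2 - x^3*z - 4*x*y^2*z - x^2*y + y^3 + 2*y*z^2 + 2*x*z - 3*y

apply: trace(a^2) = trace(a) trace(a) - trace(1)  (reduce the a square) = x^2 - 2
use: trace(a^3) = trace(a) trace(a^2) - trace(a)  (reduce the a square) = x^3 - 3*x
apply: trace(a^4) = trace(a) trace(a^3) - trace(a^2)  (reduce the a square) = x^4 - 4*x^2 + 2
trace(b a^2) = trace(a) trace(b a) - trace(b)  (reduce the a square) = x*z - y
trace(a^2 b a) = trace(a) trace(b a^2) - trace(b a)  (reduce the a square) = x^2*z - x*y - z
trace(a^4 b) = trace(a) trace(a^2 b a) - trace(a^2 b)  (reduce the a square) = x^3*z - x^2*y - 2*x*z + y
use: trace(a^2 b^-1 a^2) = trace(a^4) trace(b) - trace(a^4 b)  (eliminate b^-1) = x^4*y - x^3*z - 3*x^2*y + 2*x*z + y
trace(b a b a) = trace(a b) trace(a b) - trace(1)  (split on a) = z^2 - 2
use: trace(b a b) = trace(b) trace(a b) - trace(a)  (reduce the b square) = y*z - x
trace(b a^2 b a) = trace(a) trace(b a b a) - trace(b a b)  (reduce the a square) = x*z^2 - y*z - x
trace(b^2) = trace(b) trace(b) - trace(1)  (reduce the b square) = y^2 - 2
trace(b a^2 b) = trace(a) trace(b^2 a) - trace(b^2)  (reduce the a square) = x*y*z - x^2 - y^2 + 2
apply: trace(a^2 b a^2 b) = trace(a) trace(b a^2 b a) - trace(b a^2 b)  (reduce the a square) = x^2*z^2 - 2*x*y*z + y^2 - 2
trace(a^2 b^-1 a^2 b) = trace(a^2 b a^2) trace(b) - trace(a^2 b a^2 b)  (eliminate b^-1) = x^3*y*z - x^2*y^2 - x^2*z^2 + 2
use: trace(b^-1 a^2 b^-1 a^2) = trace(a^2 b^-1 a^2) trace(b) - trace(a^2 b^-1 a^2 b)  (eliminate b^-1) = x^4*y^2 - 2*x^3*y*z - 2*x^2*y^2 + x^2*z^2 + 2*x*y*z + y^2 - 2
trace(a b^-1 a^2 b^-2 a) = trace(b^-1 a^2 b^-1 a^2) trace(b) - trace(b^-1 a^2 b^-1 a^2 b)  (eliminate b^-1) = x^4*y^3 - 2*x^3*y^2*z - x^4*y - 2*x^2*y^3 + x^2*y*z^2 + x^3*z + 2*x*y^2*z + 3*x^2*y + y^3 - 2*x*z - 3*y
use: trace(a^3 b a b) = trace(a) trace(a b a b a) - trace(a b a b)  (reduce the a square) = x^2*z^2 - x*y*z - x^2 - z^2 + 2
trace(a b a b^-1 a^2) = trace(a^3 b a) trace(b) - trace(a^3 b a b)  (eliminate b^-1) = x^3*y*z - x^2*y^2 - x^2*z^2 - x*y*z + x^2 + y^2 + z^2 - 2
trace(b a b a b a) = trace(a b) trace(a b a b) - trace(a^-1 b^-1)  (split on a) = z^3 - 3*z
use: trace(b a b a b) = trace(b) trace(a b a b) - trace(a b a)  (reduce the b square) = y*z^2 - x*z - y
trace(a^2 b a b a b) = trace(a) trace(b a b a b a) - trace(b a b a b)  (reduce the a square) = x*z^3 - y*z^2 - 2*x*z + y
apply: trace(a b a b^-1 a^2 b) = trace(a^2 b a b a) trace(b) - trace(a^2 b a b a b)  (eliminate b^-1) = x^2*y*z^2 - x*y^2*z - x*z^3 - x^2*y + 2*x*z + y
trace(a b a b^-1 a^2 b^-1) = trace(a b a b^-1 a^2) trace(b) - trace(a b a b^-1 a^2 b)  (eliminate b^-1) = x^3*y^2*z - x^2*y^3 - 2*x^2*y*z^2 + x*z^3 + 2*x^2*y + y^3 + y*z^2 - 2*x*z - 3*y
trace(a b^-1 a^2 b^-2 a b) = trace(a b a b^-1 a^2 b^-1) trace(b) - trace(a b a b^-1 a^2)  (eliminate b^-1) = x^3*y^3*z - x^2*y^4 - 2*x^2*y^2*z^2 - x^3*y*z + x*y*z^3 + 3*x^2*y^2 + x^2*z^2 + y^4 + y^2*z^2 - x*y*z - x^2 - 4*y^2 - z^2 + 2
use: trace(b^-1 a^2 b^-2 a b^-1 a) = trace(a b^-1 a^2 b^-2 a) trace(b) - trace(a b^-1 a^2 b^-2 a b)  (eliminate b^-1) = x^4*y^4 - 3*x^3*y^3*z - x^4*y^2 - x^2*y^4 + 3*x^2*y^2*z^2 + 2*x^3*y*z + 2*x*y^3*z - x*y*z^3 - x^2*z^2 - y^2*z^2 - x*y*z + x^2 + y^2 + z^2 - 2
trace(b^-1 a b^-1 a^3) = trace(a b^-1 a^3) trace(b) - trace(a b^-1 a^3 b)  (eliminate b^-1) = x^4*y^2 - 2*x^3*y*z - 2*x^2*y^2 + x^2*z^2 + 3*x*y*z - x^2 - z^2 + 2
use: trace(a^2 b^-2 a b^-1 a) = trace(b^-1 a b^-1 a^3) trace(b) - trace(b^-1 a b^-1 a^3 b)  (eliminate b^-1) = x^4*y^3 - 2*x^3*y^2*z - x^4*y - 2*x^2*y^3 + x^2*y*z^2 + x^3*z + 3*x*y^2*z + 2*x^2*y - y*z^2 - 2*x*z + y
use: trace(a b^-1 a b^-2 a^2 b^-2) = trace(b^-1 a^2 b^-2 a b^-1 a) trace(b) - trace(b^-1 a^2 b^-2 a b^-1 a b)  (eliminate b^-1) = x^4*y^5 - 3*x^3*y^4*z - 2*x^4*y^3 - x^2*y^5 + 3*x^2*y^3*z^2 + 4*x^3*y^2*z + 2*x*y^4*z - x*y^2*z^3 + x^4*y + 2*x^2*y^3 - 2*x^2*y*z^2 - y^3*z^2 - x^3*z - 4*x*y^2*z - x^2*y + y^3 + 2*y*z^2 + 2*x*z - 3*y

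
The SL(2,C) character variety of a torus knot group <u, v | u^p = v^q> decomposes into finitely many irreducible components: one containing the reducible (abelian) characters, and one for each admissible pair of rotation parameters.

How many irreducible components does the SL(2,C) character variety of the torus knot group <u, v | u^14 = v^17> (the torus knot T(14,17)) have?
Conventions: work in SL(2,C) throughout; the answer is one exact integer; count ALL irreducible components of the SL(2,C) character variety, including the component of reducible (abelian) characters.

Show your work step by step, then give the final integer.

In the torus knot group T(14,17), u^14 = v^17 is central, so an irreducible representation sends it to +I or -I (Schur).
So on each irreducible component the traces are pinned: tr(u) = 2*cos(pi*alpha/14) with 1 <= alpha <= 13, tr(v) = 2*cos(pi*beta/17) with 1 <= beta <= 16.
The two central values (-1)^alpha I and (-1)^beta I must be the same matrix, so alpha and beta share a parity.
Counting: 7 odd alphas x 8 odd betas + 6 even alphas x 8 even betas = 56 + 48 = 104.
components with irreducible characters: 104; plus the single component of reducible (abelian) characters: total 105.

105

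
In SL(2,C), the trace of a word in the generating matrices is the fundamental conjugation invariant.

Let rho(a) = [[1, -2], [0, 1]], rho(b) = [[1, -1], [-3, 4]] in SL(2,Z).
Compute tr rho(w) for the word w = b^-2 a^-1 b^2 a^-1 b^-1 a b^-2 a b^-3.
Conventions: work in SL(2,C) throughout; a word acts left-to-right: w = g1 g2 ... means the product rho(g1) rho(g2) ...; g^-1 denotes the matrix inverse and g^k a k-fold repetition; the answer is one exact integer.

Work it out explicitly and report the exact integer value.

-959866

rho(b^-1) = [[4, 1], [3, 1]]
... * rho(b^-1) = [[4, 1], [3, 1]]  ->  [[19, 5], [15, 4]]
... * rho(a^-1) = [[1, 2], [0, 1]]  ->  [[19, 43], [15, 34]]
... * rho(b) = [[1, -1], [-3, 4]]  ->  [[-110, 153], [-87, 121]]
... * rho(b) = [[1, -1], [-3, 4]]  ->  [[-569, 722], [-450, 571]]
... * rho(a^-1) = [[1, 2], [0, 1]]  ->  [[-569, -416], [-450, -329]]
... * rho(b^-1) = [[4, 1], [3, 1]]  ->  [[-3524, -985], [-2787, -779]]
... * rho(a) = [[1, -2], [0, 1]]  ->  [[-3524, 6063], [-2787, 4795]]
... * rho(b^-1) = [[4, 1], [3, 1]]  ->  [[4093, 2539], [3237, 2008]]
... * rho(b^-1) = [[4, 1], [3, 1]]  ->  [[23989, 6632], [18972, 5245]]
... * rho(a) = [[1, -2], [0, 1]]  ->  [[23989, -41346], [18972, -32699]]
... * rho(b^-1) = [[4, 1], [3, 1]]  ->  [[-28082, -17357], [-22209, -13727]]
... * rho(b^-1) = [[4, 1], [3, 1]]  ->  [[-164399, -45439], [-130017, -35936]]
... * rho(b^-1) = [[4, 1], [3, 1]]  ->  [[-793913, -209838], [-627876, -165953]]
tr = -793913 + -165953 = -959866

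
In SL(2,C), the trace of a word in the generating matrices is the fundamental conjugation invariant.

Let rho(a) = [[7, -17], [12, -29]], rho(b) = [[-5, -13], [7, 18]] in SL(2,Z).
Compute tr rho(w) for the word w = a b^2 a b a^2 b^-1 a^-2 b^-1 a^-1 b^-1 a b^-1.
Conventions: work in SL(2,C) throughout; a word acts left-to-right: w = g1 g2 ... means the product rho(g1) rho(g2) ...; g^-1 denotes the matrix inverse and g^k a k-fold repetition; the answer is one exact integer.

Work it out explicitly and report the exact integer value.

897620810276245889938

rho(a) = [[7, -17], [12, -29]]
... * rho(b) = [[-5, -13], [7, 18]]  ->  [[-154, -397], [-263, -678]]
... * rho(b) = [[-5, -13], [7, 18]]  ->  [[-2009, -5144], [-3431, -8785]]
... * rho(a) = [[7, -17], [12, -29]]  ->  [[-75791, 183329], [-129437, 313092]]
... * rho(b) = [[-5, -13], [7, 18]]  ->  [[1662258, 4285205], [2838829, 7318337]]
... * rho(a) = [[7, -17], [12, -29]]  ->  [[63058266, -152529331], [107691847, -260491866]]
... * rho(a) = [[7, -17], [12, -29]]  ->  [[-1388944110, 3351360077], [-2372059463, 5723502715]]
... * rho(b^-1) = [[18, 13], [-7, -5]]  ->  [[-48460514519, -34813073815], [-82761589339, -59454286594]]
... * rho(a^-1) = [[-29, 17], [-12, 7]]  ->  [[1823111806831, -1067520263528], [3113537529959, -1823127024921]]
... * rho(a^-1) = [[-29, 17], [-12, 7]]  ->  [[-40059999235763, 23520258871431], [-68415064069759, 40168248834856]]
... * rho(b^-1) = [[18, 13], [-7, -5]]  ->  [[-885721798343751, -638381284422074], [-1512648895099654, -1090237077081147]]
... * rho(a^-1) = [[-29, 17], [-12, 7]]  ->  [[33346507565033667, -19525939562798285], [56949662882863730, -33346690756262147]]
... * rho(b^-1) = [[18, 13], [-7, -5]]  ->  [[736918713110194001, 531134296159429096], [1258520767185382169, 907079071258539225]]
... * rho(a) = [[7, -17], [12, -29]]  ->  [[11532042545684507159, -27930512711496741801], [19694594225400145883, -47700146108649134398]]
... * rho(b^-1) = [[18, 13], [-7, -5]]  ->  [[403090354802798321469, 289569116651382302072], [688403718817746566680, 494530455473447568469]]
tr = 403090354802798321469 + 494530455473447568469 = 897620810276245889938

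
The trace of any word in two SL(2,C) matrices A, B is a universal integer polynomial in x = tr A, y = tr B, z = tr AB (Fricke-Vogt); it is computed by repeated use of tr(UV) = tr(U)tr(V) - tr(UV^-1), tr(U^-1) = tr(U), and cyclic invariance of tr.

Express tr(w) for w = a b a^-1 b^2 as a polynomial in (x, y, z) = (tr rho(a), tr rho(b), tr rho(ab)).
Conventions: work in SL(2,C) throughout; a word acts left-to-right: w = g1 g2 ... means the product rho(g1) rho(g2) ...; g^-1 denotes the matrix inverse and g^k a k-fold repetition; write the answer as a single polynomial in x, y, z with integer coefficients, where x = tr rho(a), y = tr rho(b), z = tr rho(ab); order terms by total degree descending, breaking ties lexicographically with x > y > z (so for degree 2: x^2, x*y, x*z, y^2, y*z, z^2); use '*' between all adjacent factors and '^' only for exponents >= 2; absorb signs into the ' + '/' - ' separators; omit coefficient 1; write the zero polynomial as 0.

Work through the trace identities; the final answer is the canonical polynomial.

trace(a b^2) = trace(b) trace(a b) - trace(a) = y*z - x
trace(b^2 a b) = trace(b) trace(a b^2) - trace(a b) = y^2*z - x*y - z
trace(a b a b) = trace(a b) trace(a b) - trace(1) = z^2 - 2
trace(a b a) = trace(a) trace(b a) - trace(b) = x*z - y
trace(b^2 a b a) = trace(b) trace(a b a b) - trace(a b a) = y*z^2 - x*z - y
trace(a b a^-1 b^2) = trace(b^2 a b) trace(a) - trace(b^2 a b a) = x*y^2*z - x^2*y - y*z^2 + y

x*y^2*z - x^2*y - y*z^2 + y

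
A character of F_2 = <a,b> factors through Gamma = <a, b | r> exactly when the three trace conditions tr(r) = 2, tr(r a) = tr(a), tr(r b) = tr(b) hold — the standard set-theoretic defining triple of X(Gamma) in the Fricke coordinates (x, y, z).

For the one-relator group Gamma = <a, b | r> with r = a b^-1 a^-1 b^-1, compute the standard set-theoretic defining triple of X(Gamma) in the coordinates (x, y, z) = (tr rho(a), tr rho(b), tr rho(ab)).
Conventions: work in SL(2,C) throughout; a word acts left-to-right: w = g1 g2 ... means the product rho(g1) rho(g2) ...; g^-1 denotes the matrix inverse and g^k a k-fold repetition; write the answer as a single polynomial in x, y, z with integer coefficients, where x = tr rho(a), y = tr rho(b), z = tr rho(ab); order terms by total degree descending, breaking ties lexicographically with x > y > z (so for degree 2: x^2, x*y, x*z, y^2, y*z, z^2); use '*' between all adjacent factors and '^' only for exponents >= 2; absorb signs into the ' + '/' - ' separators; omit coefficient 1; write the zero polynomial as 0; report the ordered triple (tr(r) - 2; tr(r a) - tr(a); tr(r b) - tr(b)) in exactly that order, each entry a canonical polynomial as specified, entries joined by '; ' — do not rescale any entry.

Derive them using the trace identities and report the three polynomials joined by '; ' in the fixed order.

x*y*z - x^2 - z^2; x^2*y*z - x^3 - x*z^2 - y*z + 2*x; 0

tr(b^-1) = tr(b) = y
so tr(a b a) = tr(a) * tr(b a) - tr(b) = x*z - y
reduce: tr(a b a b) = tr(a b) * tr(a b) - tr(1)   [split at repeated a] = z^2 - 2
tr(b^-1 a b a) = tr(a b a) * tr(b) - tr(a b a b) = x*y*z - y^2 - z^2 + 2
reduce: tr(a^-1 b^-1 a b) = tr(b^-1 a b) * tr(a) - tr(b^-1 a b a) = -x*y*z + x^2 + y^2 + z^2 - 2
tr(a b^-1 a^-1 b^-1) = tr(a^-1 b^-1 a) * tr(b) - tr(a^-1 b^-1 a b) = x*y*z - x^2 - z^2 + 2
tr(a b^-1) = tr(a) * tr(b) - tr(a b) = x*y - z
so tr(a^2) = tr(a) * tr(a) - tr(1) = x^2 - 2
reduce: tr(a b a^2) = tr(a) * tr(a b a) - tr(a b) = x^2*z - x*y - z
tr(b a b) = tr(b) * tr(a b) - tr(a) = y*z - x
so tr(a b a^2 b) = tr(a) * tr(b a b a) - tr(b a b) = x*z^2 - y*z - x
tr(b a^2 b^-1 a) = tr(a b a^2) * tr(b) - tr(a b a^2 b) = x^2*y*z - x*y^2 - x*z^2 + x
tr(a^2 b^-1 a^-1 b) = tr(b a^2 b^-1) * tr(a) - tr(b a^2 b^-1 a) = -x^2*y*z + x^3 + x*y^2 + x*z^2 - 3*x
tr(a b^-1 a^-1 b^-1 a) = tr(a^2 b^-1 a^-1) * tr(b) - tr(a^2 b^-1 a^-1 b) = x^2*y*z - x^3 - x*z^2 - y*z + 3*x
assemble the triple (tr(r) - 2; tr(r a) - x; tr(r b) - y)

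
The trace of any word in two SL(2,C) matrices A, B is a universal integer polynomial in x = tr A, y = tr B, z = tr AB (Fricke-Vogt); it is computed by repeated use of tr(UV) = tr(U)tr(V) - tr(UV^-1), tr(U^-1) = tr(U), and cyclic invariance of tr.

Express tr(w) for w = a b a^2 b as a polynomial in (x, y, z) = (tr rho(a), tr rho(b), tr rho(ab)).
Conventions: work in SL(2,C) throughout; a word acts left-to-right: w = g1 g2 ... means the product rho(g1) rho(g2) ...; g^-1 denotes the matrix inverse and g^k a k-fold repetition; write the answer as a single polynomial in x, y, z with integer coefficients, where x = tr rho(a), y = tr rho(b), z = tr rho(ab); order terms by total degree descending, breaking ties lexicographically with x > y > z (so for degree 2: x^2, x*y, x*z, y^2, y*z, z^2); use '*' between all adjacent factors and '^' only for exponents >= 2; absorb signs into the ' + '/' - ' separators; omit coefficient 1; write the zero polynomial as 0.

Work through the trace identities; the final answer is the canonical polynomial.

x*z^2 - y*z - x

tr(b a b a) = tr(a b) * tr(a b) - tr(1)  (split on a) = z^2 - 2
tr(b a b) = tr(b) * tr(a b) - tr(a)  (reduce the b square) = y*z - x
tr(a b a^2 b) = tr(a) * tr(b a b a) - tr(b a b)  (reduce the a square) = x*z^2 - y*z - x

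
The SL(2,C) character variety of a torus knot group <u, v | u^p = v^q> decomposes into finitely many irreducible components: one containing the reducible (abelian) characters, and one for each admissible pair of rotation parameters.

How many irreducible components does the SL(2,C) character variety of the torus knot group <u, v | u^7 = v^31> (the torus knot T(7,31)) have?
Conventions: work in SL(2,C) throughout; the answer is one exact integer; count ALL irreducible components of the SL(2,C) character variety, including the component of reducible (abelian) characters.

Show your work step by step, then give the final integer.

91

Gamma = < u, v | u^7 = v^31 > (torus knot T(7,31)); the central element u^7 = v^31 acts as +I or -I in any irreducible SL(2,C) representation.
On an irreducible component, tr(u) is locked at 2*cos(pi*alpha/7) for some alpha in 1..6, and tr(v) at 2*cos(pi*beta/31) for some beta in 1..30.
Consistency of u^7 = (-1)^alpha I with v^31 = (-1)^beta I forces alpha = beta (mod 2).
Counting: 3 odd alphas x 15 odd betas + 3 even alphas x 15 even betas = 45 + 45 = 90.
Total: 90 irreducible-character components + 1 reducible (abelian) component = 91.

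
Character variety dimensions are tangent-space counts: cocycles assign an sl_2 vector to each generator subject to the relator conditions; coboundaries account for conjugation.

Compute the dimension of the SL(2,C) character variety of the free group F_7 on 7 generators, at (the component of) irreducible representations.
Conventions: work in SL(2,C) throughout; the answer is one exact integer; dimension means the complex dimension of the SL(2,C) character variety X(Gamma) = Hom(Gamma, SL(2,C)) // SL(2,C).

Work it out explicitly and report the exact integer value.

The free group F_7: 7 generators, no relators.
Z^1(Gamma, Ad rho) = (sl_2)^7: a cocycle is a free choice of one sl_2 vector per generator, so dim Z^1 = 3*7 = 21.
dim B^1 = 3: the coboundary map is injective because an irreducible image has centralizer 0 in sl_2.
dim H^1 = 21 - 3 = 18, which is dim X.

18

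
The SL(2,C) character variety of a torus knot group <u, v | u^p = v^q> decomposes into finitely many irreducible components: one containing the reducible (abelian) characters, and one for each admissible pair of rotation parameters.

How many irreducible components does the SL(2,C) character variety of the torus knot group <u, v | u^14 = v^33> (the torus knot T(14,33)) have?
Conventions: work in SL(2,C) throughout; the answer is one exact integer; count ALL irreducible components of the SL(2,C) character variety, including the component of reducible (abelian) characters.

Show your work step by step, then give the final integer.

For T(14,33): irreducibility forces the central element u^14 = v^33 to one of +I, -I.
So on each irreducible component the traces are pinned: tr(u) = 2*cos(pi*alpha/14) with 1 <= alpha <= 13, tr(v) = 2*cos(pi*beta/33) with 1 <= beta <= 32.
Consistency of u^14 = (-1)^alpha I with v^33 = (-1)^beta I forces alpha = beta (mod 2).
count pairs: odd alpha (7 choices) x odd beta (16), plus even alpha (6) x even beta (16): 7*16 + 6*16 = 208.
That is 208 components of irreducible characters, and with the reducible (abelian) component the total is 209.

209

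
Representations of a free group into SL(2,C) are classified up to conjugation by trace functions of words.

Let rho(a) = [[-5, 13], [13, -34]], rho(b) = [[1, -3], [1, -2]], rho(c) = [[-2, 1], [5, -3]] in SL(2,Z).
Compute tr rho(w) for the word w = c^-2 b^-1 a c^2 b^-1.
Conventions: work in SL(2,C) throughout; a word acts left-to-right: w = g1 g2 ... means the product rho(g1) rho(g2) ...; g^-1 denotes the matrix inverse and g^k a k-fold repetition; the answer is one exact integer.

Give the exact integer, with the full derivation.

168457

rho(c^-1) = [[-3, -1], [-5, -2]]
... * rho(c^-1) = [[-3, -1], [-5, -2]]  ->  [[14, 5], [25, 9]]
... * rho(b^-1) = [[-2, 3], [-1, 1]]  ->  [[-33, 47], [-59, 84]]
... * rho(a) = [[-5, 13], [13, -34]]  ->  [[776, -2027], [1387, -3623]]
... * rho(c) = [[-2, 1], [5, -3]]  ->  [[-11687, 6857], [-20889, 12256]]
... * rho(c) = [[-2, 1], [5, -3]]  ->  [[57659, -32258], [103058, -57657]]
... * rho(b^-1) = [[-2, 3], [-1, 1]]  ->  [[-83060, 140719], [-148459, 251517]]
tr = -83060 + 251517 = 168457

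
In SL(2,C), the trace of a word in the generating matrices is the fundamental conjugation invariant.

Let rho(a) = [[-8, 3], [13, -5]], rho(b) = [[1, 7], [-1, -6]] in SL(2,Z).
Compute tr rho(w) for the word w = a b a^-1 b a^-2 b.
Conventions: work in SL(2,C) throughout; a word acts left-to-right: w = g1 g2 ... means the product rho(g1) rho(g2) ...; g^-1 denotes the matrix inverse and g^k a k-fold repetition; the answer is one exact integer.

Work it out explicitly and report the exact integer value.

rho(a) = [[-8, 3], [13, -5]]
... * rho(b) = [[1, 7], [-1, -6]]  ->  [[-11, -74], [18, 121]]
... * rho(a^-1) = [[-5, -3], [-13, -8]]  ->  [[1017, 625], [-1663, -1022]]
... * rho(b) = [[1, 7], [-1, -6]]  ->  [[392, 3369], [-641, -5509]]
... * rho(a^-1) = [[-5, -3], [-13, -8]]  ->  [[-45757, -28128], [74822, 45995]]
... * rho(a^-1) = [[-5, -3], [-13, -8]]  ->  [[594449, 362295], [-972045, -592426]]
... * rho(b) = [[1, 7], [-1, -6]]  ->  [[232154, 1987373], [-379619, -3249759]]
tr = 232154 + -3249759 = -3017605

-3017605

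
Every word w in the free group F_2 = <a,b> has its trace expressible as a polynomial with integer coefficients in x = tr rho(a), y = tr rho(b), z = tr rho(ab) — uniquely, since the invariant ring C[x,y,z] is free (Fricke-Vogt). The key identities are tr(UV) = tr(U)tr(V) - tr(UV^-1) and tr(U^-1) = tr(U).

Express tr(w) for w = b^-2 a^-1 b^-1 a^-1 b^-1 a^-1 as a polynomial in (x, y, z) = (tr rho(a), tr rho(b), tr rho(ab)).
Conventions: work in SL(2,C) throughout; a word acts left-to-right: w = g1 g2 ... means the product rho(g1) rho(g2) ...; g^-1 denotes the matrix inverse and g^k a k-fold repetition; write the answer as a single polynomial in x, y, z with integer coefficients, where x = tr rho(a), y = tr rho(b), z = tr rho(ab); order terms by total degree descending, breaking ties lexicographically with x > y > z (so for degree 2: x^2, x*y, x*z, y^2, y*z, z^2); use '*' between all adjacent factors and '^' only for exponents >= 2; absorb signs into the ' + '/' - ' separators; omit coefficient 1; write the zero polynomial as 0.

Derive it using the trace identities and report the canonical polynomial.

y*z^3 - x*z^2 - 2*y*z + x

next, tr(a^-1) = tr(a) = x
tr(a^-2) = tr(a^-1) * tr(a) - tr(1)  (eliminate a^-1) = x^2 - 2
next, tr(a^-1 b) = tr(b) * tr(a) - tr(b a)  (eliminate a^-1) = x*y - z
and tr(a^-2 b) = tr(a^-1 b) * tr(a) - tr(a^-1 b a)  (eliminate a^-1) = x^2*y - x*z - y
tr(b^-1 a^-2) = tr(a^-2) * tr(b) - tr(a^-2 b)  (eliminate b^-1) = x*z - y
tr(b^-1 a^-2 b^-1) = tr(b^-1 a^-2) * tr(b) - tr(b^-1 a^-2 b)  (eliminate b^-1) = x*y*z - x^2 - y^2 + 2
next, tr(b a b) = tr(b) * tr(a b) - tr(a)  (reduce the b square) = y*z - x
tr(b a b a) = tr(b a) * tr(b a) - tr(1)  (split on b) = z^2 - 2
and tr(a b a^-1 b) = tr(b a b) * tr(a) - tr(b a b a)  (eliminate a^-1) = x*y*z - x^2 - z^2 + 2
and tr(a^-1 b^-1 a b) = tr(a b a^-1) * tr(b) - tr(a b a^-1 b)  (eliminate b^-1) = -x*y*z + x^2 + y^2 + z^2 - 2
tr(a^-2 b^-1 a b) = tr(a^-1 b^-1 a b) * tr(a) - tr(a^-1 b^-1 a b a)  (eliminate a^-1) = -x^2*y*z + x^3 + x*y^2 + x*z^2 - 3*x
next, tr(b^-1 a^-2 b^-1 a) = tr(a^-2 b^-1 a) * tr(b) - tr(a^-2 b^-1 a b)  (eliminate b^-1) = x^2*y*z - x^3 - x*y^2 - x*z^2 + y*z + 3*x
tr(a^-1 b^-1 a^-1 b^-1 a^-1) = tr(b^-1 a^-2 b^-1) * tr(a) - tr(b^-1 a^-2 b^-1 a)  (eliminate a^-1) = x*z^2 - y*z - x
tr(a^-2 b a^-1) = tr(a^-2 b) * tr(a) - tr(a^-2 b a)  (eliminate a^-1) = x^3*y - x^2*z - 2*x*y + z
and tr(b^2) = tr(b) * tr(b) - tr(1)  (reduce the b square) = y^2 - 2
tr(b a^-1 b) = tr(b^2) * tr(a) - tr(b^2 a)  (eliminate a^-1) = x*y^2 - y*z - x
next, tr(a^-1 b a^-1 b) = tr(b a^-1 b) * tr(a) - tr(b a^-1 b a)  (eliminate a^-1) = x^2*y^2 - 2*x*y*z + z^2 - 2
tr(a^-2 b a^-1 b) = tr(a^-1 b a^-1 b) * tr(a) - tr(a^-1 b a^-1 b a)  (eliminate a^-1) = x^3*y^2 - 2*x^2*y*z - x*y^2 + x*z^2 + y*z - x
tr(a^-1 b a^-1 b^-1 a^-1) = tr(a^-2 b a^-1) * tr(b) - tr(a^-2 b a^-1 b)  (eliminate b^-1) = x^2*y*z - x*y^2 - x*z^2 + x
tr(b^3) = tr(b) * tr(b^2) - tr(b)  (reduce the b square) = y^3 - 3*y
tr(b^3 a) = tr(b) * tr(b a b) - tr(b a)  (reduce the b square) = y^2*z - x*y - z
next, tr(b^2 a^-1 b) = tr(b^3) * tr(a) - tr(b^3 a)  (eliminate a^-1) = x*y^3 - y^2*z - 2*x*y + z
next, tr(b a b^2 a) = tr(b) * tr(a b a b) - tr(a b a)  (reduce the b square) = y*z^2 - x*z - y
and tr(b^2 a^-1 b a) = tr(b a b^2) * tr(a) - tr(b a b^2 a)  (eliminate a^-1) = x*y^2*z - x^2*y - y*z^2 + y
and tr(b a^-1 b a^-1 b) = tr(b^2 a^-1 b) * tr(a) - tr(b^2 a^-1 b a)  (eliminate a^-1) = x^2*y^3 - 2*x*y^2*z - x^2*y + y*z^2 + x*z - y
and tr(b a b a b a) = tr(b a) * tr(b a b a) - tr(b^-1 a^-1)  (split on b) = z^3 - 3*z
tr(b a^-1 b a b a) = tr(b a b a b) * tr(a) - tr(b a b a b a)  (eliminate a^-1) = x*y*z^2 - x^2*z - z^3 - x*y + 3*z
tr(b a^-1 b a^-1 b a) = tr(b a^-1 b a b) * tr(a) - tr(b a^-1 b a b a)  (eliminate a^-1) = x^2*y^2*z - x^3*y - 2*x*y*z^2 + x^2*z + z^3 + 2*x*y - 3*z
tr(a^-1 b a^-1 b a^-1 b) = tr(b a^-1 b a^-1 b) * tr(a) - tr(b a^-1 b a^-1 b a)  (eliminate a^-1) = x^3*y^3 - 3*x^2*y^2*z + 3*x*y*z^2 - z^3 - 3*x*y + 3*z
tr(a^-1 b a^-1 b^-1 a^-1 b) = tr(a^-1 b a^-1 b a^-1) * tr(b) - tr(a^-1 b a^-1 b a^-1 b)  (eliminate b^-1) = x^2*y^2*z - x*y^3 - 2*x*y*z^2 + y^2*z + z^3 + 2*x*y - 3*z
next, tr(a^-1 b^-1 a^-1 b^-1 a^-1 b) = tr(a^-1 b a^-1 b^-1 a^-1) * tr(b) - tr(a^-1 b a^-1 b^-1 a^-1 b)  (eliminate b^-1) = x*y*z^2 - y^2*z - z^3 - x*y + 3*z
and tr(a^-1 b^-1 a^-1 b^-1 a^-1 b^-1) = tr(a^-1 b^-1 a^-1 b^-1 a^-1) * tr(b) - tr(a^-1 b^-1 a^-1 b^-1 a^-1 b)  (eliminate b^-1) = z^3 - 3*z
tr(b^-2 a^-1 b^-1 a^-1 b^-1 a^-1) = tr(a^-1 b^-1 a^-1 b^-1 a^-1 b^-1) * tr(b) - tr(a^-1 b^-1 a^-1 b^-1 a^-1)  (eliminate b^-1) = y*z^3 - x*z^2 - 2*y*z + x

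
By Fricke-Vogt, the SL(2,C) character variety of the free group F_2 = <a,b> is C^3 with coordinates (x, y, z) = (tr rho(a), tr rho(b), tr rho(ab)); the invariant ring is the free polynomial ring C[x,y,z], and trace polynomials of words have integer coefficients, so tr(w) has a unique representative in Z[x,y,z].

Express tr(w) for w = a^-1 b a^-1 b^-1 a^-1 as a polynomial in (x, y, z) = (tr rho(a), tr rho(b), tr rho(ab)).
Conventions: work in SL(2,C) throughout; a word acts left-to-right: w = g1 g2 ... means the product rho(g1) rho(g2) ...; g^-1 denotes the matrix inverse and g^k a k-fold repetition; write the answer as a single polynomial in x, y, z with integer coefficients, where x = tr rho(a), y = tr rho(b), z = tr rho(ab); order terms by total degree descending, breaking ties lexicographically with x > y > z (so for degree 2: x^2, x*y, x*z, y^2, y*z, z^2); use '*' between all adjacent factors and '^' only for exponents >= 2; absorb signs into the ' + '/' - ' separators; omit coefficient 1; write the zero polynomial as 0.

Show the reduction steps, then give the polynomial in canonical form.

trace(a^-1) = trace(a) = x
use: trace(a^-2) = trace(a^-1) * trace(a) - trace(1) = x^2 - 2
apply: trace(a^-1 b) = trace(b) * trace(a) - trace(b a) = x*y - z
trace(b a b) = trace(b) * trace(a b) - trace(a) = y*z - x
trace(b a b a) = trace(a b) * trace(a b) - trace(1)   [split at repeated a] = z^2 - 2
apply: trace(a^-1 b a b) = trace(b a b) * trace(a) - trace(b a b a) = x*y*z - x^2 - z^2 + 2
trace(a^-2 b a b) = trace(a^-1 b a b) * trace(a) - trace(a^-1 b a b a) = x^2*y*z - x^3 - x*z^2 - y*z + 3*x
apply: trace(b^-1 a^-2 b a) = trace(a^-2 b a) * trace(b) - trace(a^-2 b a b) = -x^2*y*z + x^3 + x*y^2 + x*z^2 - 3*x
use: trace(a^-1 b a^-1 b^-1 a^-1) = trace(b^-1 a^-2 b) * trace(a) - trace(b^-1 a^-2 b a) = x^2*y*z - x*y^2 - x*z^2 + x

x^2*y*z - x*y^2 - x*z^2 + x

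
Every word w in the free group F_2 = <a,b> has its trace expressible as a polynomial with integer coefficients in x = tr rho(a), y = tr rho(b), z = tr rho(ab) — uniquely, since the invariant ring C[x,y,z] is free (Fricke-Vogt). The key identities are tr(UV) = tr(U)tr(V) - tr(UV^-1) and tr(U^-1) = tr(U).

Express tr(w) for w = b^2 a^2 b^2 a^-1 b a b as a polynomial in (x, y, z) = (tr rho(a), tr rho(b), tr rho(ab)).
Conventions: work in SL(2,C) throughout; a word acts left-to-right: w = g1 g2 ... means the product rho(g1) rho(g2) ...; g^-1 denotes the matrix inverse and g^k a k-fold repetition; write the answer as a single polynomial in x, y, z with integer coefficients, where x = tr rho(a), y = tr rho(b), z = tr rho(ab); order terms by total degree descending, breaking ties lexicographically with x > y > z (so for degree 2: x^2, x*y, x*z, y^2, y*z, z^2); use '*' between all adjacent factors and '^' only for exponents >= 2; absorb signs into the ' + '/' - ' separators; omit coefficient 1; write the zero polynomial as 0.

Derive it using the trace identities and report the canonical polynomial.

x^2*y^4*z^2 - 2*x^3*y^3*z - x*y^5*z - x*y^3*z^3 + x^4*y^2 + x^2*y^4 + y^4*z^2 + x^3*y*z + 4*x*y^3*z + x*y*z^3 - 4*x^2*y^2 - y^4 - 3*y^2*z^2 - 2*x*y*z + 4*y^2 + z^2 - 2

use: tr(b a b a) = tr(a b) * tr(a b) - tr(1)   [split at a repeated a] = z^2 - 2
tr(b a b) = tr(b) * tr(a b) - tr(a)   [square of b] = y*z - x
tr(a^2 b a b) = tr(a) * tr(b a b a) - tr(b a b)   [square of a] = x*z^2 - y*z - x
use: tr(a b a) = tr(a) * tr(b a) - tr(b)   [square of a] = x*z - y
use: tr(a^2 b a) = tr(a) * tr(a b a) - tr(a b)   [square of a] = x^2*z - x*y - z
tr(a b^2 a^2 b) = tr(b) * tr(a^2 b a b) - tr(a^2 b a)   [square of b] = x*y*z^2 - x^2*z - y^2*z + z
apply: tr(a^2) = tr(a) * tr(a) - tr(1)   [square of a] = x^2 - 2
tr(b^2 a^2) = tr(b) * tr(a^2 b) - tr(a^2)   [square of b] = x*y*z - x^2 - y^2 + 2
tr(a b^2 a^2) = tr(a) * tr(b^2 a^2) - tr(b^2 a)   [square of a] = x^2*y*z - x^3 - x*y^2 - y*z + 3*x
tr(a^2 b^2 a b^2) = tr(b) * tr(a b^2 a^2 b) - tr(a b^2 a^2)   [square of b] = x*y^2*z^2 - 2*x^2*y*z - y^3*z + x^3 + x*y^2 + 2*y*z - 3*x
tr(b^2 a b a) = tr(b) * tr(a b a b) - tr(a b a)   [square of b] = y*z^2 - x*z - y
use: tr(b^2 a b) = tr(b) * tr(b a b) - tr(b a)   [square of b] = y^2*z - x*y - z
apply: tr(a^2 b^2 a b) = tr(a) * tr(b^2 a b a) - tr(b^2 a b)   [square of a] = x*y*z^2 - x^2*z - y^2*z + z
apply: tr(b a b^3 a^2 b) = tr(b) * tr(a^2 b^2 a b^2) - tr(a^2 b^2 a b)   [square of b] = x*y^3*z^2 - 2*x^2*y^2*z - y^4*z + x^3*y + x*y^3 - x*y*z^2 + x^2*z + 3*y^2*z - 3*x*y - z
tr(b a b^3 a) = tr(b) * tr(a b a b^2) - tr(a b a b)   [square of b] = y^2*z^2 - x*y*z - y^2 - z^2 + 2
apply: tr(b a b^3) = tr(b) * tr(a b^3) - tr(a b^2)   [square of b] = y^3*z - x*y^2 - 2*y*z + x
apply: tr(b a b^3 a^2) = tr(a) * tr(b a b^3 a) - tr(b a b^3)   [square of a] = x*y^2*z^2 - x^2*y*z - y^3*z - x*z^2 + 2*y*z + x
use: tr(b a b^3 a^2 b^2) = tr(b) * tr(b a b^3 a^2 b) - tr(b a b^3 a^2)   [square of b] = x*y^4*z^2 - 2*x^2*y^3*z - y^5*z + x^3*y^2 + x*y^4 - 2*x*y^2*z^2 + 2*x^2*y*z + 4*y^3*z - 3*x*y^2 + x*z^2 - 3*y*z - x
tr(b a b a b a) = tr(b a) * tr(b a b a) - tr(b^-1 a^-1)   [split at a repeated b] = z^3 - 3*z
tr(a^2 b a b a b) = tr(a) * tr(b a b a b a) - tr(b a b a b)   [square of a] = x*z^3 - y*z^2 - 2*x*z + y
tr(a^2 b a b a) = tr(a) * tr(b a b a^2) - tr(b a b a)   [square of a] = x^2*z^2 - x*y*z - x^2 - z^2 + 2
apply: tr(a^2 b a b a b^2) = tr(b) * tr(a^2 b a b a b) - tr(a^2 b a b a)   [square of b] = x*y*z^3 - x^2*z^2 - y^2*z^2 - x*y*z + x^2 + y^2 + z^2 - 2
apply: tr(a b a b^3 a^2 b) = tr(b) * tr(a^2 b a b a b^2) - tr(a^2 b a b a b)   [square of b] = x*y^2*z^3 - x^2*y*z^2 - y^3*z^2 - x*y^2*z - x*z^3 + x^2*y + y^3 + 2*y*z^2 + 2*x*z - 3*y
use: tr(a^3 b a b^2) = tr(a) * tr(b a b^2 a^2) - tr(b a b^2 a)   [square of a] = x^2*y*z^2 - x^3*z - x*y^2*z - y*z^2 + 2*x*z + y
use: tr(a b a b^3 a^2) = tr(b) * tr(a^3 b a b^2) - tr(a^3 b a b)   [square of b] = x^2*y^2*z^2 - x^3*y*z - x*y^3*z - x^2*z^2 - y^2*z^2 + 3*x*y*z + x^2 + y^2 + z^2 - 2
use: tr(b a b^3 a^2 b^2 a) = tr(b) * tr(a b a b^3 a^2 b) - tr(a b a b^3 a^2)   [square of b] = x*y^3*z^3 - 2*x^2*y^2*z^2 - y^4*z^2 + x^3*y*z - x*y*z^3 + x^2*y^2 + x^2*z^2 + y^4 + 3*y^2*z^2 - x*y*z - x^2 - 4*y^2 - z^2 + 2
use: tr(b^2 a^2 b^2 a^-1 b a b) = tr(b a b^3 a^2 b^2) * tr(a) - tr(b a b^3 a^2 b^2 a)   [inverse elimination on a] = x^2*y^4*z^2 - 2*x^3*y^3*z - x*y^5*z - x*y^3*z^3 + x^4*y^2 + x^2*y^4 + y^4*z^2 + x^3*y*z + 4*x*y^3*z + x*y*z^3 - 4*x^2*y^2 - y^4 - 3*y^2*z^2 - 2*x*y*z + 4*y^2 + z^2 - 2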